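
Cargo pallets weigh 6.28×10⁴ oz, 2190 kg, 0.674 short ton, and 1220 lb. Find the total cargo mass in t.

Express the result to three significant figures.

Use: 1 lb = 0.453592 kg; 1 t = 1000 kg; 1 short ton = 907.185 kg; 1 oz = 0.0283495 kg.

5.14 t

6.28×10⁴ oz × 0.0283495 = 1780.35 kg
2190 kg (already kg)
0.674 short ton × 907.185 = 611.443 kg
1220 lb × 0.453592 = 553.382 kg
Combined: 1780.35 + 2190 + 611.443 + 553.382 = 5135.18 kg
In t: 5135.18 / 1000 = 5.13518 t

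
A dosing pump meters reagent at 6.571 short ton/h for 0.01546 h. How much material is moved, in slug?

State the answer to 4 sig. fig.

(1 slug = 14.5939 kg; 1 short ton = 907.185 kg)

6.571 short ton/h → 1.65586 kg/s
0.01546 h → 55.656 s
m = ṁ × t = 1.65586 × 55.656 = 92.1585 kg
In slug: 92.1585 / 14.5939 = 6.31486 slug

6.315 slug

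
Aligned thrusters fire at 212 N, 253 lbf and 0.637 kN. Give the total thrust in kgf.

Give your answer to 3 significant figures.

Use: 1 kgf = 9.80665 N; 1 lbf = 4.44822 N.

201 kgf

212 N (already N)
253 lbf × 4.44822 = 1125.4 N
0.637 kN × 1000 = 637 N
Total: 212 + 1125.4 + 637 = 1974.4 N
In kgf: 1974.4 / 9.80665 = 201.333 kgf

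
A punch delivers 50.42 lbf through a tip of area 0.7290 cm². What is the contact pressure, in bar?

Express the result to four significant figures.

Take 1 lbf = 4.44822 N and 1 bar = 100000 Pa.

50.42 lbf × 4.44822 → 224.279 N
0.7290 cm² × 0.0001 → 7.29×10⁻⁵ m²
P = F / A = 224.279 N / 7.29×10⁻⁵ m² = 3.07653×10⁶ Pa
3.07653×10⁶ Pa ÷ (100000 Pa/bar) = 30.7653 bar

30.77 bar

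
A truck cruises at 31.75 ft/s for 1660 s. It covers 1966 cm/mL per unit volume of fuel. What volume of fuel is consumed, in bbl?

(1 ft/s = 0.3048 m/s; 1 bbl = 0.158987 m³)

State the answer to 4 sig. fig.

31.75 ft/s → 9.6774 m/s
d = v × t = 9.6774 × 1660 = 16064.5 m
1966 cm/mL → 1.966×10⁷ m/m³
V = d / (distance per unit fuel) = 16064.5 / 1.966×10⁷ = 8.17116×10⁻⁴ m³
In bbl: 8.17116×10⁻⁴ / 0.158987 = 0.00513951 bbl

0.005140 bbl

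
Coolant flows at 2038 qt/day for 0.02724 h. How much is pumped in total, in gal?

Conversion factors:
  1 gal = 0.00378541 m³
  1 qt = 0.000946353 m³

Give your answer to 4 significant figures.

0.5783 gal

2038 qt/day → 2.23225×10⁻⁵ m³/s
0.02724 h → 98.064 s
V = Q × t = 2.23225×10⁻⁵ × 98.064 = 0.00218903 m³
In gal: 0.00218903 / 0.00378541 = 0.578281 gal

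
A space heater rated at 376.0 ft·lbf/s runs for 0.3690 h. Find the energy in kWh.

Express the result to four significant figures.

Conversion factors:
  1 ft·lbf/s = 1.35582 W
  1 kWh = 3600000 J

376.0 ft·lbf/s × 1.35582 → 509.788 W
0.3690 h × 3600 → 1328.4 s
E = P × t = 509.788 W × 1328.4 s = 677202 J
677202 J ÷ (3600000 J/kWh) = 0.188112 kWh

0.1881 kWh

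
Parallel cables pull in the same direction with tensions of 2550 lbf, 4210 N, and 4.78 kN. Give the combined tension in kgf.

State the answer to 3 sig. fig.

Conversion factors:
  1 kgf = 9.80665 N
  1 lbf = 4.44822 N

2550 lbf × 4.44822 → 11343 N
4210 N (already N)
4.78 kN × 1000 → 4780 N
Sum: 11343 + 4210 + 4780 = 20333 N
In kgf: 20333 / 9.80665 = 2073.39 kgf

2070 kgf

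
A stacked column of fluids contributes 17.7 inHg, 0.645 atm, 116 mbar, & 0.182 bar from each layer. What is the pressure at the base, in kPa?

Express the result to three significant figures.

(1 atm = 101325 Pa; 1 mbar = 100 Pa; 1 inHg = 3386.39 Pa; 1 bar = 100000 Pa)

17.7 inHg × 3386.39 → 59939.1 Pa
0.645 atm × 101325 → 65354.6 Pa
116 mbar × 100 → 11600 Pa
0.182 bar × 100000 → 18200 Pa
Combined: 59939.1 + 65354.6 + 11600 + 18200 = 155094 Pa
In kPa: 155094 / 1000 = 155.094 kPa

155 kPa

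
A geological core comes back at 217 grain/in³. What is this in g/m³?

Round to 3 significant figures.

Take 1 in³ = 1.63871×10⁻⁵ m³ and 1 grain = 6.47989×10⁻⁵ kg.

8.58×10⁵ g/m³

217 grain/in³ × 6.47989×10⁻⁵ kg/grain ÷ 1.63871×10⁻⁵ m³/in³ = 858.075 kg/m³
858.075 kg/m³ ÷ 0.001 kg/g = 858075 g/m³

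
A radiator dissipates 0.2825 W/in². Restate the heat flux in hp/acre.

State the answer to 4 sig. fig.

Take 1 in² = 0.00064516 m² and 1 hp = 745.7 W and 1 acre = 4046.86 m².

0.2825 W/in² ÷ 0.00064516 m²/in² = 437.876 W/m²
437.876 W/m² ÷ 745.7 W/hp × 4046.86 m²/acre = 2376.32 hp/acre

2376 hp/acre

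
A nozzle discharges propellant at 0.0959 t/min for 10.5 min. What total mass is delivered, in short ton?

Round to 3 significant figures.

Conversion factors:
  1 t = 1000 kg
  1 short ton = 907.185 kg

1.11 short ton

0.0959 t/min → 1.59833 kg/s
10.5 min → 630 s
m = ṁ × t = 1.59833 × 630 = 1006.95 kg
In short ton: 1006.95 / 907.185 = 1.10997 short ton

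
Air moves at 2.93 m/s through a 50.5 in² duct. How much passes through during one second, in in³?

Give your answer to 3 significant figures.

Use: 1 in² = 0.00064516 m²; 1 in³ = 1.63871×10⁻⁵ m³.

50.5 in² × 0.00064516 = 0.0325806 m²
V = v × A × t = 2.93 m/s × 0.0325806 m² × 1 s = 0.0954612 m³
0.0954612 m³ ÷ (1.63871×10⁻⁵ m³/in³) = 5825.39 in³

5830 in³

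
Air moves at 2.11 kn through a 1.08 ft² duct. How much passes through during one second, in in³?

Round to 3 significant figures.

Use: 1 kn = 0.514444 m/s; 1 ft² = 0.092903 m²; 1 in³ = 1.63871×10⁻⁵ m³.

6650 in³

2.11 kn × 0.514444 → 1.08548 m/s
1.08 ft² × 0.092903 → 0.100335 m²
V = v × A × t = 1.08548 m/s × 0.100335 m² × 1 s = 0.108912 m³
0.108912 m³ ÷ (1.63871×10⁻⁵ m³/in³) = 6646.2 in³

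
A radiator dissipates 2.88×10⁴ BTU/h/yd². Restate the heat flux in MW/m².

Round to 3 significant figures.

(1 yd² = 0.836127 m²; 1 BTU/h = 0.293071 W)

2.88×10⁴ BTU/h/yd² × 0.293071 W/BTU/h ÷ 0.836127 m²/yd² = 10094.7 W/m²
10094.7 W/m² ÷ 1000000 W/MW = 0.0100947 MW/m²

0.0101 MW/m²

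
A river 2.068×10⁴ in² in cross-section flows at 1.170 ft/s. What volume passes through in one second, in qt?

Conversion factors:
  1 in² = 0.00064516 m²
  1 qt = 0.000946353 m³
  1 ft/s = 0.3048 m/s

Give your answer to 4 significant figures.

5028 qt

1.170 ft/s × 0.3048 → 0.356616 m/s
2.068×10⁴ in² × 0.00064516 → 13.3419 m²
V = v × A × t = 0.356616 m/s × 13.3419 m² × 1 s = 4.75794 m³
4.75794 m³ ÷ (0.000946353 m³/qt) = 5027.66 qt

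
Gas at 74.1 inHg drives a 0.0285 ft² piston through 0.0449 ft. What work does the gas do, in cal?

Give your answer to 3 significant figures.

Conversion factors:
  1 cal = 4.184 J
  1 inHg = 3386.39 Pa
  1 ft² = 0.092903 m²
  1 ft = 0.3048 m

2.17 cal

74.1 inHg → 250931 Pa
0.0285 ft² → 0.00264774 m²
F = P × A = 250931 × 0.00264774 = 664.4 N
0.0449 ft → 0.0136855 m
W = F × d = 664.4 × 0.0136855 = 9.09265 J
In cal: 9.09265 / 4.184 = 2.1732 cal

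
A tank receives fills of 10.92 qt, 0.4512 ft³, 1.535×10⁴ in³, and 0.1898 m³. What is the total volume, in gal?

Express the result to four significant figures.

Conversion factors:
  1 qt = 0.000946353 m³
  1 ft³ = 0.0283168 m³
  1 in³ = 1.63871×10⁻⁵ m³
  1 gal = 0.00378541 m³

122.7 gal

10.92 qt × 0.000946353 → 0.0103342 m³
0.4512 ft³ × 0.0283168 → 0.0127765 m³
1.535×10⁴ in³ × 1.63871×10⁻⁵ → 0.251542 m³
0.1898 m³ (already m³)
Total: 0.0103342 + 0.0127765 + 0.251542 + 0.1898 = 0.464453 m³
In gal: 0.464453 / 0.00378541 = 122.696 gal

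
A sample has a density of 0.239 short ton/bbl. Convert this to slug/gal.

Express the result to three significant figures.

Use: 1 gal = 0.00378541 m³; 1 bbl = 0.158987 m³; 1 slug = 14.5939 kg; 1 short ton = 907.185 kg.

0.239 short ton/bbl × 907.185 kg/short ton ÷ 0.158987 m³/bbl = 1363.74 kg/m³
1363.74 kg/m³ ÷ 14.5939 kg/slug × 0.00378541 m³/gal = 0.353731 slug/gal

0.354 slug/gal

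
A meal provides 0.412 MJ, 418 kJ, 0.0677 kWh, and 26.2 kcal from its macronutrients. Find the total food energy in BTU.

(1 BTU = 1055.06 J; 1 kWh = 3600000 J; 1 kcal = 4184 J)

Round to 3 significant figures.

1120 BTU

0.412 MJ × 1000000 = 412000 J
418 kJ × 1000 = 418000 J
0.0677 kWh × 3600000 = 243720 J
26.2 kcal × 4184 = 109621 J
Sum: 412000 + 418000 + 243720 + 109621 = 1.18334×10⁶ J
In BTU: 1.18334×10⁶ / 1055.06 = 1121.59 BTU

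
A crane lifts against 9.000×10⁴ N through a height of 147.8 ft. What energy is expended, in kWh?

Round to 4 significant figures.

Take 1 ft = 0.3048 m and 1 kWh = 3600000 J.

1.126 kWh

147.8 ft × 0.3048 → 45.0494 m
W = F × d = 90000 N × 45.0494 m = 4.05445×10⁶ J
4.05445×10⁶ J ÷ (3600000 J/kWh) = 1.12624 kWh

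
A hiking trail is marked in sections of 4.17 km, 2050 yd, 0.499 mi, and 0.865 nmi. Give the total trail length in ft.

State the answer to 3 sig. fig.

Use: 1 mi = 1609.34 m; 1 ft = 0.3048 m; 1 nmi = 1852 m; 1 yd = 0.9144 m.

4.17 km × 1000 = 4170 m
2050 yd × 0.9144 = 1874.52 m
0.499 mi × 1609.34 = 803.061 m
0.865 nmi × 1852 = 1601.98 m
Sum: 4170 + 1874.52 + 803.061 + 1601.98 = 8449.56 m
In ft: 8449.56 / 0.3048 = 27721.7 ft

2.77×10⁴ ft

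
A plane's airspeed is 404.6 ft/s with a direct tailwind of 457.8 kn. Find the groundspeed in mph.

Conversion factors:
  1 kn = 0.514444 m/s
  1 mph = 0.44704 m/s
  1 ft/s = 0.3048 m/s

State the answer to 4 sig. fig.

404.6 ft/s × 0.3048 = 123.322 m/s
457.8 kn × 0.514444 = 235.512 m/s
Total: 123.322 + 235.512 = 358.834 m/s
In mph: 358.834 / 0.44704 = 802.689 mph

802.7 mph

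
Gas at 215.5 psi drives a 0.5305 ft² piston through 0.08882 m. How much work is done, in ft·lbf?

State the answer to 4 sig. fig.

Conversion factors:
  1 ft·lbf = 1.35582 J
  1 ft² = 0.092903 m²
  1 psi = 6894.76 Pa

215.5 psi → 1.48582×10⁶ Pa
0.5305 ft² → 0.049285 m²
F = P × A = 1.48582×10⁶ × 0.049285 = 73228.6 N
W = F × d = 73228.6 × 0.08882 = 6504.16 J
In ft·lbf: 6504.16 / 1.35582 = 4797.21 ft·lbf

4797 ft·lbf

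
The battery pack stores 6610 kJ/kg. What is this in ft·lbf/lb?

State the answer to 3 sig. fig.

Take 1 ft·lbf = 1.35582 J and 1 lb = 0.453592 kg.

2.21×10⁶ ft·lbf/lb

6610 kJ/kg × 1000 J/kJ = 6.61×10⁶ J/kg
6.61×10⁶ J/kg ÷ 1.35582 J/ft·lbf × 0.453592 kg/lb = 2.21139×10⁶ ft·lbf/lb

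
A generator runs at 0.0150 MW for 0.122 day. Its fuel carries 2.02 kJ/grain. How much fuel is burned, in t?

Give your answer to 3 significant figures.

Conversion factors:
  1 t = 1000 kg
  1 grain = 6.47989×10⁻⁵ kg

0.00507 t

0.0150 MW → 15000 W
0.122 day → 10540.8 s
E = P × t = 15000 × 10540.8 = 1.58112×10⁸ J
2.02 kJ/grain → 3.11734×10⁷ J/kg
m = E / e_s = 1.58112×10⁸ / 3.11734×10⁷ = 5.07202 kg
In t: 5.07202 / 1000 = 0.00507202 t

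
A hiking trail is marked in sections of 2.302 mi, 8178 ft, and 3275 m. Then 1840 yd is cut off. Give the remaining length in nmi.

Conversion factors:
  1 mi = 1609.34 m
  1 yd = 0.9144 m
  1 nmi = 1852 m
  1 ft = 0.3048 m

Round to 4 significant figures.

4.206 nmi

2.302 mi × 1609.34 → 3704.7 m
8178 ft × 0.3048 → 2492.65 m
3275 m (already m)
1840 yd × 0.9144 → 1682.5 m
Net: 3704.7 + 2492.65 + 3275 − 1682.5 = 7789.85 m
In nmi: 7789.85 / 1852 = 4.20618 nmi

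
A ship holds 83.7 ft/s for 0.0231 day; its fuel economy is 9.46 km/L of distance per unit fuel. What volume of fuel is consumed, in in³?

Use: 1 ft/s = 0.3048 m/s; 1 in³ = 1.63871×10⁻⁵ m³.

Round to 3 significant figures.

83.7 ft/s → 25.5118 m/s
0.0231 day → 1995.84 s
d = v × t = 25.5118 × 1995.84 = 50917.5 m
9.46 km/L → 9.46×10⁶ m/m³
V = d / (distance per unit fuel) = 50917.5 / 9.46×10⁶ = 0.0053824 m³
In in³: 0.0053824 / 1.63871×10⁻⁵ = 328.453 in³

328 in³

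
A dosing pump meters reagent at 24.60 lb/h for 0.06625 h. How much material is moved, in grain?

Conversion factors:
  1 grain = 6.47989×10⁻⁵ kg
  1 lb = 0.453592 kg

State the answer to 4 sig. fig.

1.141×10⁴ grain

24.60 lb/h → 0.00309955 kg/s
0.06625 h → 238.5 s
m = ṁ × t = 0.00309955 × 238.5 = 0.739243 kg
In grain: 0.739243 / 6.47989×10⁻⁵ = 11408.3 grain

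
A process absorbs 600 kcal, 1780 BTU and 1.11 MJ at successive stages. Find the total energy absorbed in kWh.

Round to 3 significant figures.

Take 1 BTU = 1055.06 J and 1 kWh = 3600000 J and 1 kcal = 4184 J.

600 kcal × 4184 = 2.5104×10⁶ J
1780 BTU × 1055.06 = 1.87801×10⁶ J
1.11 MJ × 1000000 = 1.11×10⁶ J
Combined: 2.5104×10⁶ + 1.87801×10⁶ + 1.11×10⁶ = 5.49841×10⁶ J
In kWh: 5.49841×10⁶ / 3600000 = 1.52734 kWh

1.53 kWh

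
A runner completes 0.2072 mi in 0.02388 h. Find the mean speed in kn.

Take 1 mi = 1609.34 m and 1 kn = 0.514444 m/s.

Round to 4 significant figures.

0.2072 mi × 1609.34 = 333.455 m
0.02388 h × 3600 = 85.968 s
v = d / t = 333.455 m / 85.968 s = 3.87883 m/s
3.87883 m/s ÷ (0.514444 m/s/kn) = 7.53985 kn

7.540 kn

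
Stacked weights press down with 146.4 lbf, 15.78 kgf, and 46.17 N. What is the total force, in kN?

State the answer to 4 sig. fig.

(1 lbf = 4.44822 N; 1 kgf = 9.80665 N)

146.4 lbf × 4.44822 → 651.219 N
15.78 kgf × 9.80665 → 154.749 N
46.17 N (already N)
Combined: 651.219 + 154.749 + 46.17 = 852.138 N
In kN: 852.138 / 1000 = 0.852138 kN

0.8521 kN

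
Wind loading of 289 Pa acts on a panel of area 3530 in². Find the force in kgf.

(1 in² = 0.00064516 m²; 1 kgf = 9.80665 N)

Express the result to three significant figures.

67.1 kgf

3530 in² × 0.00064516 = 2.27741 m²
F = P × A = 289 Pa × 2.27741 m² = 658.171 N
658.171 N ÷ (9.80665 N/kgf) = 67.1148 kgf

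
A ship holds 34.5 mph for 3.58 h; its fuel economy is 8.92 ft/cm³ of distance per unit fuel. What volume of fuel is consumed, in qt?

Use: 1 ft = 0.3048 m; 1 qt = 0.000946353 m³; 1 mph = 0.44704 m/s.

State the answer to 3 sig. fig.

34.5 mph → 15.4229 m/s
3.58 h → 12888 s
d = v × t = 15.4229 × 12888 = 198770 m
8.92 ft/cm³ → 2.71882×10⁶ m/m³
V = d / (distance per unit fuel) = 198770 / 2.71882×10⁶ = 0.0731089 m³
In qt: 0.0731089 / 0.000946353 = 77.2533 qt

77.3 qt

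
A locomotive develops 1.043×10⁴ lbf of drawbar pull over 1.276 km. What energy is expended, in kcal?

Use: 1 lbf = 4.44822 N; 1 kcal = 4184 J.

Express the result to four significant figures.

1.043×10⁴ lbf × 4.44822 → 46394.9 N
1.276 km × 1000 → 1276 m
W = F × d = 46394.9 N × 1276 m = 5.91999×10⁷ J
5.91999×10⁷ J ÷ (4184 J/kcal) = 14149.1 kcal

1.415×10⁴ kcal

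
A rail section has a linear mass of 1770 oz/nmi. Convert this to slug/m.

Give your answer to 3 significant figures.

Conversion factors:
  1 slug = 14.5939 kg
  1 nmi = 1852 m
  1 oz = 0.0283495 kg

0.00186 slug/m

1770 oz/nmi × 0.0283495 kg/oz ÷ 1852 m/nmi = 0.0270943 kg/m
0.0270943 kg/m ÷ 14.5939 kg/slug = 0.00185655 slug/m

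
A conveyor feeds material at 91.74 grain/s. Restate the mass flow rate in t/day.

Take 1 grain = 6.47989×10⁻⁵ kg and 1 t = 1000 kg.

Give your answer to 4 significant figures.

91.74 grain/s × 6.47989×10⁻⁵ kg/grain = 0.00594465 kg/s
0.00594465 kg/s ÷ 1000 kg/t × 86400 s/day = 0.513618 t/day

0.5136 t/day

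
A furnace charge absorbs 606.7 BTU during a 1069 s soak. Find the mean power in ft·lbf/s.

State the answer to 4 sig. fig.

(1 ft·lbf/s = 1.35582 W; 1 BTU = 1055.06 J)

441.6 ft·lbf/s

606.7 BTU × 1055.06 = 640105 J
P = E / t = 640105 J / 1069 s = 598.789 W
598.789 W ÷ (1.35582 W/ft·lbf/s) = 441.643 ft·lbf/s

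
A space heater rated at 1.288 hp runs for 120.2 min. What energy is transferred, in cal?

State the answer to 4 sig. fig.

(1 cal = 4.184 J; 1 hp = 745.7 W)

1.288 hp × 745.7 = 960.462 W
120.2 min × 60 = 7212 s
E = P × t = 960.462 W × 7212 s = 6.92685×10⁶ J
6.92685×10⁶ J ÷ (4.184 J/cal) = 1.65556×10⁶ cal

1.656×10⁶ cal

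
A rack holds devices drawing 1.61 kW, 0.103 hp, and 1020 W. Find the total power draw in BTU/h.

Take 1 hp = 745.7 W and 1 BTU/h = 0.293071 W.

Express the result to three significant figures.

1.61 kW × 1000 → 1610 W
0.103 hp × 745.7 → 76.8071 W
1020 W (already W)
Total: 1610 + 76.8071 + 1020 = 2706.81 W
In BTU/h: 2706.81 / 0.293071 = 9236.02 BTU/h

9240 BTU/h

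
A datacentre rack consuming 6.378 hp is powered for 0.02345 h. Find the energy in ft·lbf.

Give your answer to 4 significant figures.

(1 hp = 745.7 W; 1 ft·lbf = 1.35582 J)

6.378 hp × 745.7 → 4756.07 W
0.02345 h × 3600 → 84.42 s
E = P × t = 4756.07 W × 84.42 s = 401507 J
401507 J ÷ (1.35582 J/ft·lbf) = 296136 ft·lbf

2.961×10⁵ ft·lbf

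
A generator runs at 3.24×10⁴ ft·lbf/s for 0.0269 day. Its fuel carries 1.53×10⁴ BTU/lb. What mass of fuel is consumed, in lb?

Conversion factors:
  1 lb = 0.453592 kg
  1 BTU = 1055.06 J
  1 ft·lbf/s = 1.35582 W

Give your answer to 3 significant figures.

3.24×10⁴ ft·lbf/s → 43928.6 W
0.0269 day → 2324.16 s
E = P × t = 43928.6 × 2324.16 = 1.02097×10⁸ J
1.53×10⁴ BTU/lb → 3.5588×10⁷ J/kg
m = E / e_s = 1.02097×10⁸ / 3.5588×10⁷ = 2.86886 kg
In lb: 2.86886 / 0.453592 = 6.32476 lb

6.32 lb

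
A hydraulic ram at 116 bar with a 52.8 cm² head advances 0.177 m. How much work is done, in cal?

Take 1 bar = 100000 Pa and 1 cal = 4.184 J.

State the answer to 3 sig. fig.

116 bar → 1.16×10⁷ Pa
52.8 cm² → 0.00528 m²
F = P × A = 1.16×10⁷ × 0.00528 = 61248 N
W = F × d = 61248 × 0.177 = 10840.9 J
In cal: 10840.9 / 4.184 = 2591.04 cal

2590 cal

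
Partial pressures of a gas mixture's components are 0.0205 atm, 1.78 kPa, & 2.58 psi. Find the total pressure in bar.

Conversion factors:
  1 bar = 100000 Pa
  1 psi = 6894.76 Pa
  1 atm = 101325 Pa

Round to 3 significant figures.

0.216 bar

0.0205 atm × 101325 = 2077.16 Pa
1.78 kPa × 1000 = 1780 Pa
2.58 psi × 6894.76 = 17788.5 Pa
Sum: 2077.16 + 1780 + 17788.5 = 21645.7 Pa
In bar: 21645.7 / 100000 = 0.216457 bar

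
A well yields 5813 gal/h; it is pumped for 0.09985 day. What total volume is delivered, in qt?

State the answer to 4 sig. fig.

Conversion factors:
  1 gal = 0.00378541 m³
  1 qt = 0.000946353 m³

5813 gal/h → 0.00611239 m³/s
0.09985 day → 8627.04 s
V = Q × t = 0.00611239 × 8627.04 = 52.7318 m³
In qt: 52.7318 / 0.000946353 = 55721.1 qt

5.572×10⁴ qt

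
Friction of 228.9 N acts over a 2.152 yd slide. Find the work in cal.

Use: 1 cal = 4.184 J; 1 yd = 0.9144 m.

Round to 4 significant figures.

2.152 yd × 0.9144 → 1.96779 m
W = F × d = 228.9 N × 1.96779 m = 450.427 J
450.427 J ÷ (4.184 J/cal) = 107.655 cal

107.7 cal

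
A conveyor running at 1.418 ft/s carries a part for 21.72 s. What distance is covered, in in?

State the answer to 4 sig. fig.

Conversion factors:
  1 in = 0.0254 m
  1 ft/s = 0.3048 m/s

369.6 in

1.418 ft/s × 0.3048 → 0.432206 m/s
d = v × t = 0.432206 m/s × 21.72 s = 9.38751 m
9.38751 m ÷ (0.0254 m/in) = 369.587 in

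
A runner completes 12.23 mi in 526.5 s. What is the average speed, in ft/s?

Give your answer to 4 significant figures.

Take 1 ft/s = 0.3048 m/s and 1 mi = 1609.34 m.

122.6 ft/s

12.23 mi × 1609.34 → 19682.2 m
v = d / t = 19682.2 m / 526.5 s = 37.3831 m/s
37.3831 m/s ÷ (0.3048 m/s/ft/s) = 122.648 ft/s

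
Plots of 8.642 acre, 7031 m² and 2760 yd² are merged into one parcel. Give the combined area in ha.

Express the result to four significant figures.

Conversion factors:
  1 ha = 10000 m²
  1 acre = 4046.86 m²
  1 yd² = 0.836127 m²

8.642 acre × 4046.86 = 34973 m²
7031 m² (already m²)
2760 yd² × 0.836127 = 2307.71 m²
Sum: 34973 + 7031 + 2307.71 = 44311.7 m²
In ha: 44311.7 / 10000 = 4.43117 ha

4.431 ha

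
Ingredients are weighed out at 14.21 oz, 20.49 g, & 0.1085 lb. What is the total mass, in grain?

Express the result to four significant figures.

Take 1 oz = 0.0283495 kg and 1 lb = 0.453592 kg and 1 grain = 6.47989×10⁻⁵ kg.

7293 grain

14.21 oz × 0.0283495 → 0.402846 kg
20.49 g × 0.001 → 0.02049 kg
0.1085 lb × 0.453592 → 0.0492147 kg
Total: 0.402846 + 0.02049 + 0.0492147 = 0.472551 kg
In grain: 0.472551 / 6.47989×10⁻⁵ = 7292.58 grain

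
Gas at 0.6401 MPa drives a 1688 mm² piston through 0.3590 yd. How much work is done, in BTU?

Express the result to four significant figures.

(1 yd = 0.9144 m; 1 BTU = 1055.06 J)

0.3362 BTU

0.6401 MPa → 640100 Pa
1688 mm² → 0.001688 m²
F = P × A = 640100 × 0.001688 = 1080.49 N
0.3590 yd → 0.32827 m
W = F × d = 1080.49 × 0.32827 = 354.692 J
In BTU: 354.692 / 1055.06 = 0.336182 BTU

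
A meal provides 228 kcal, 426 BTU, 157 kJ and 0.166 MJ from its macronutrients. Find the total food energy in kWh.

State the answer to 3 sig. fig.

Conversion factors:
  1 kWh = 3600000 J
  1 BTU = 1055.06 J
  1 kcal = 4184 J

228 kcal × 4184 = 953952 J
426 BTU × 1055.06 = 449456 J
157 kJ × 1000 = 157000 J
0.166 MJ × 1000000 = 166000 J
Combined: 953952 + 449456 + 157000 + 166000 = 1.72641×10⁶ J
In kWh: 1.72641×10⁶ / 3600000 = 0.479558 kWh

0.480 kWh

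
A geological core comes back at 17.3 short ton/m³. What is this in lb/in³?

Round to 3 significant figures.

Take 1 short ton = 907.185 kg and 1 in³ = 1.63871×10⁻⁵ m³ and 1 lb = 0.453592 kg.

0.567 lb/in³

17.3 short ton/m³ × 907.185 kg/short ton = 15694.3 kg/m³
15694.3 kg/m³ ÷ 0.453592 kg/lb × 1.63871×10⁻⁵ m³/in³ = 0.566994 lb/in³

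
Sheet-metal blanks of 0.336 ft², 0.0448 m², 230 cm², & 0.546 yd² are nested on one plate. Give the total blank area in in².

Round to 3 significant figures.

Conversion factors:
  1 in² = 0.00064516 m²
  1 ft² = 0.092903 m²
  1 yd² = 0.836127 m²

861 in²

0.336 ft² × 0.092903 = 0.0312154 m²
0.0448 m² (already m²)
230 cm² × 0.0001 = 0.023 m²
0.546 yd² × 0.836127 = 0.456525 m²
Combined: 0.0312154 + 0.0448 + 0.023 + 0.456525 = 0.55554 m²
In in²: 0.55554 / 0.00064516 = 861.089 in²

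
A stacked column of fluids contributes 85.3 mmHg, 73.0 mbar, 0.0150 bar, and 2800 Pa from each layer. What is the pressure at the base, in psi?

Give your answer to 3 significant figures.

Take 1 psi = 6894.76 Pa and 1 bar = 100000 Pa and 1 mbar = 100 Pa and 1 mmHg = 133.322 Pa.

85.3 mmHg × 133.322 = 11372.4 Pa
73.0 mbar × 100 = 7300 Pa
0.0150 bar × 100000 = 1500 Pa
2800 Pa (already Pa)
Combined: 11372.4 + 7300 + 1500 + 2800 = 22972.4 Pa
In psi: 22972.4 / 6894.76 = 3.33186 psi

3.33 psi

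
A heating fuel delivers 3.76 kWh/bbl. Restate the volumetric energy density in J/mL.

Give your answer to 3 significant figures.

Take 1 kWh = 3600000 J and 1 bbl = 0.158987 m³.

3.76 kWh/bbl × 3600000 J/kWh ÷ 0.158987 m³/bbl = 8.5139×10⁷ J/m³
8.5139×10⁷ J/m³ × 10⁻⁶ m³/mL = 85.139 J/mL

85.1 J/mL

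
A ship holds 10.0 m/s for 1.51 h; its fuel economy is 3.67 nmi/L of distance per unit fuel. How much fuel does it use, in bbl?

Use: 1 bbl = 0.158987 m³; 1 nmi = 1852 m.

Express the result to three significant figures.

1.51 h → 5436 s
d = v × t = 10 × 5436 = 54360 m
3.67 nmi/L → 6.79684×10⁶ m/m³
V = d / (distance per unit fuel) = 54360 / 6.79684×10⁶ = 0.00799783 m³
In bbl: 0.00799783 / 0.158987 = 0.0503049 bbl

0.0503 bbl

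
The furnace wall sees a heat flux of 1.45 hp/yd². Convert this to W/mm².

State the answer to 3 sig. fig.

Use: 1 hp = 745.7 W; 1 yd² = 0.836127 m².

1.45 hp/yd² × 745.7 W/hp ÷ 0.836127 m²/yd² = 1293.18 W/m²
1293.18 W/m² × 10⁻⁶ m²/mm² = 0.00129318 W/mm²

0.00129 W/mm²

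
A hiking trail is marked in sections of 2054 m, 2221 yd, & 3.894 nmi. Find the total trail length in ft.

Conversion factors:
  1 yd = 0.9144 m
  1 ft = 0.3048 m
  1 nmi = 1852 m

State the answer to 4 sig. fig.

2054 m (already m)
2221 yd × 0.9144 = 2030.88 m
3.894 nmi × 1852 = 7211.69 m
Total: 2054 + 2030.88 + 7211.69 = 11296.6 m
In ft: 11296.6 / 0.3048 = 37062.3 ft

3.706×10⁴ ft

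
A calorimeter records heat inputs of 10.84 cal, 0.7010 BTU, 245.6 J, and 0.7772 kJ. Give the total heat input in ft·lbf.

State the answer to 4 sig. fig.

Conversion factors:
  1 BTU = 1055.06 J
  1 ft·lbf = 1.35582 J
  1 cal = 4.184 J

10.84 cal × 4.184 → 45.3546 J
0.7010 BTU × 1055.06 → 739.597 J
245.6 J (already J)
0.7772 kJ × 1000 → 777.2 J
Sum: 45.3546 + 739.597 + 245.6 + 777.2 = 1807.75 J
In ft·lbf: 1807.75 / 1.35582 = 1333.33 ft·lbf

1333 ft·lbf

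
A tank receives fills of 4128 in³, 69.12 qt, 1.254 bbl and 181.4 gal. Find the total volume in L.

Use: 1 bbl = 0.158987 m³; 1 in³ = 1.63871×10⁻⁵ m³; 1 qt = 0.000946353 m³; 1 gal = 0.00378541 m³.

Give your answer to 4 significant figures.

4128 in³ × 1.63871×10⁻⁵ = 0.0676459 m³
69.12 qt × 0.000946353 = 0.0654119 m³
1.254 bbl × 0.158987 = 0.19937 m³
181.4 gal × 0.00378541 = 0.686673 m³
Total: 0.0676459 + 0.0654119 + 0.19937 + 0.686673 = 1.0191 m³
In L: 1.0191 / 0.001 = 1019.1 L

1019 L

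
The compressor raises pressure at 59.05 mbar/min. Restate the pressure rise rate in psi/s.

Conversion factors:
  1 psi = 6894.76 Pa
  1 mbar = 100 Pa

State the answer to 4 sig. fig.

0.01427 psi/s

59.05 mbar/min × 100 Pa/mbar ÷ 60 s/min = 98.4167 Pa/s
98.4167 Pa/s ÷ 6894.76 Pa/psi = 0.0142741 psi/s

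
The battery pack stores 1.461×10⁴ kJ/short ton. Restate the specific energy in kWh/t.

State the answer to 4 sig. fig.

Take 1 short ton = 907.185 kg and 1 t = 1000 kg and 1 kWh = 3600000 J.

4.474 kWh/t

1.461×10⁴ kJ/short ton × 1000 J/kJ ÷ 907.185 kg/short ton = 16104.8 J/kg
16104.8 J/kg ÷ 3600000 J/kWh × 1000 kg/t = 4.47356 kWh/t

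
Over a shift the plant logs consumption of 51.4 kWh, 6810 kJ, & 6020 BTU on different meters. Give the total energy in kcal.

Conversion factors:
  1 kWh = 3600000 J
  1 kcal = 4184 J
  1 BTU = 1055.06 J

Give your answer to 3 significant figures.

4.74×10⁴ kcal

51.4 kWh × 3600000 → 1.8504×10⁸ J
6810 kJ × 1000 → 6.81×10⁶ J
6020 BTU × 1055.06 → 6.35146×10⁶ J
Combined: 1.8504×10⁸ + 6.81×10⁶ + 6.35146×10⁶ = 1.98201×10⁸ J
In kcal: 1.98201×10⁸ / 4184 = 47371.2 kcal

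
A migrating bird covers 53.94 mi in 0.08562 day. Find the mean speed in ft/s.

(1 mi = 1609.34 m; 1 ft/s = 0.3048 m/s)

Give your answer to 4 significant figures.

53.94 mi × 1609.34 → 86807.8 m
0.08562 day × 86400 → 7397.57 s
v = d / t = 86807.8 m / 7397.57 s = 11.7346 m/s
11.7346 m/s ÷ (0.3048 m/s/ft/s) = 38.4993 ft/s

38.50 ft/s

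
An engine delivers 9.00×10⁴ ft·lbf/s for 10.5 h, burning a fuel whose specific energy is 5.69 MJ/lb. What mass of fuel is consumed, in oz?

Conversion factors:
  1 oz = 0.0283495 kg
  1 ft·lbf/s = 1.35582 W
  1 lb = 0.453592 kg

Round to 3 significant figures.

1.30×10⁴ oz

9.00×10⁴ ft·lbf/s → 122024 W
10.5 h → 37800 s
E = P × t = 122024 × 37800 = 4.61251×10⁹ J
5.69 MJ/lb → 1.25443×10⁷ J/kg
m = E / e_s = 4.61251×10⁹ / 1.25443×10⁷ = 367.698 kg
In oz: 367.698 / 0.0283495 = 12970.2 oz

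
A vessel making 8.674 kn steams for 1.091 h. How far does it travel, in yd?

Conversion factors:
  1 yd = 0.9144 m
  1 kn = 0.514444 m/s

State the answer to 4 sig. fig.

8.674 kn × 0.514444 = 4.46229 m/s
1.091 h × 3600 = 3927.6 s
d = v × t = 4.46229 m/s × 3927.6 s = 17526.1 m
17526.1 m ÷ (0.9144 m/yd) = 19166.8 yd

1.917×10⁴ yd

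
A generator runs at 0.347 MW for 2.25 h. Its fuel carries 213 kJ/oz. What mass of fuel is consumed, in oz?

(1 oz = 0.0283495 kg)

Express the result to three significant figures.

0.347 MW → 347000 W
2.25 h → 8100 s
E = P × t = 347000 × 8100 = 2.8107×10⁹ J
213 kJ/oz → 7.51336×10⁶ J/kg
m = E / e_s = 2.8107×10⁹ / 7.51336×10⁶ = 374.094 kg
In oz: 374.094 / 0.0283495 = 13195.8 oz

1.32×10⁴ oz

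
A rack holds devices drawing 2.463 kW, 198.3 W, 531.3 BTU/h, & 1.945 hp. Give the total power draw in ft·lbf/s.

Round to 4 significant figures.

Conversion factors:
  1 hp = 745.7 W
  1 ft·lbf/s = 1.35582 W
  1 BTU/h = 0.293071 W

3147 ft·lbf/s

2.463 kW × 1000 → 2463 W
198.3 W (already W)
531.3 BTU/h × 0.293071 → 155.709 W
1.945 hp × 745.7 → 1450.39 W
Sum: 2463 + 198.3 + 155.709 + 1450.39 = 4267.4 W
In ft·lbf/s: 4267.4 / 1.35582 = 3147.47 ft·lbf/s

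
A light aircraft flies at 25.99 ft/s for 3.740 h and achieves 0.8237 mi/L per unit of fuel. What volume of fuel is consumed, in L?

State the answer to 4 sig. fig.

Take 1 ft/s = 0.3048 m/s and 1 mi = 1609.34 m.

25.99 ft/s → 7.92175 m/s
3.740 h → 13464 s
d = v × t = 7.92175 × 13464 = 106658 m
0.8237 mi/L → 1.32561×10⁶ m/m³
V = d / (distance per unit fuel) = 106658 / 1.32561×10⁶ = 0.0804596 m³
In L: 0.0804596 / 0.001 = 80.4596 L

80.46 L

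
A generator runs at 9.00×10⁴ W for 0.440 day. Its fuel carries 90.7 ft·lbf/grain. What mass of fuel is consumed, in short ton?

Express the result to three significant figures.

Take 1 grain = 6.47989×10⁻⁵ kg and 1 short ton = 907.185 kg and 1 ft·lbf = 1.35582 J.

1.99 short ton

0.440 day → 38016 s
E = P × t = 90000 × 38016 = 3.42144×10⁹ J
90.7 ft·lbf/grain → 1.89776×10⁶ J/kg
m = E / e_s = 3.42144×10⁹ / 1.89776×10⁶ = 1802.88 kg
In short ton: 1802.88 / 907.185 = 1.98733 short ton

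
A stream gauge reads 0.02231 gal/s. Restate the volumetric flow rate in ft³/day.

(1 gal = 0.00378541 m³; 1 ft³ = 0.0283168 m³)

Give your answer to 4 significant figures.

0.02231 gal/s × 0.00378541 m³/gal = 8.44525×10⁻⁵ m³/s
8.44525×10⁻⁵ m³/s ÷ 0.0283168 m³/ft³ × 86400 s/day = 257.681 ft³/day

257.7 ft³/day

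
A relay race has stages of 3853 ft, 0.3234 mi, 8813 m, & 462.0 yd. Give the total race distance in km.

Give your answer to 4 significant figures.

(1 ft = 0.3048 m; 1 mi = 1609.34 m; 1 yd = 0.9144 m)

3853 ft × 0.3048 → 1174.39 m
0.3234 mi × 1609.34 → 520.461 m
8813 m (already m)
462.0 yd × 0.9144 → 422.453 m
Total: 1174.39 + 520.461 + 8813 + 422.453 = 10930.3 m
In km: 10930.3 / 1000 = 10.9303 km

10.93 km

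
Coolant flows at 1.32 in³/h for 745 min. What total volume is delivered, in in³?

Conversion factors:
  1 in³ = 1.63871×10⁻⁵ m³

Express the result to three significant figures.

1.32 in³/h → 6.0086×10⁻⁹ m³/s
745 min → 44700 s
V = Q × t = 6.0086×10⁻⁹ × 44700 = 2.68584×10⁻⁴ m³
In in³: 2.68584×10⁻⁴ / 1.63871×10⁻⁵ = 16.39 in³

16.4 in³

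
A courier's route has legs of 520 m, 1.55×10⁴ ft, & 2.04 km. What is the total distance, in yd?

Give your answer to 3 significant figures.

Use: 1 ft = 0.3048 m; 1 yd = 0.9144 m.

520 m (already m)
1.55×10⁴ ft × 0.3048 → 4724.4 m
2.04 km × 1000 → 2040 m
Sum: 520 + 4724.4 + 2040 = 7284.4 m
In yd: 7284.4 / 0.9144 = 7966.32 yd

7970 yd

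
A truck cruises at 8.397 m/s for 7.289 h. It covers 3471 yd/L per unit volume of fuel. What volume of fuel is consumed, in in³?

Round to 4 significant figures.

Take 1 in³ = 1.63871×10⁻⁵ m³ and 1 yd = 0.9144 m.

7.289 h → 26240.4 s
d = v × t = 8.397 × 26240.4 = 220341 m
3471 yd/L → 3.17388×10⁶ m/m³
V = d / (distance per unit fuel) = 220341 / 3.17388×10⁶ = 0.0694232 m³
In in³: 0.0694232 / 1.63871×10⁻⁵ = 4236.45 in³

4236 in³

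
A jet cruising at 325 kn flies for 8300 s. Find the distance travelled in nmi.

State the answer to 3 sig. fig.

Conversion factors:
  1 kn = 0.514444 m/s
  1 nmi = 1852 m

325 kn × 0.514444 = 167.194 m/s
d = v × t = 167.194 m/s × 8300 s = 1.38771×10⁶ m
1.38771×10⁶ m ÷ (1852 m/nmi) = 749.303 nmi

749 nmi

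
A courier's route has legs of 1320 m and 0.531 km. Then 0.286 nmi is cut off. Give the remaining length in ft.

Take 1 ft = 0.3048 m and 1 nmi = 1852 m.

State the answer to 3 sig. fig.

4340 ft

1320 m (already m)
0.531 km × 1000 = 531 m
0.286 nmi × 1852 = 529.672 m
Result: 1320 + 531 − 529.672 = 1321.33 m
In ft: 1321.33 / 0.3048 = 4335.07 ft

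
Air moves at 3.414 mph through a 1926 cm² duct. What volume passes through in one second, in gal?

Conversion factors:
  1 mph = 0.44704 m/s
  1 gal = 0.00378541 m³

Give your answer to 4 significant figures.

3.414 mph × 0.44704 = 1.52619 m/s
1926 cm² × 0.0001 = 0.1926 m²
V = v × A × t = 1.52619 m/s × 0.1926 m² × 1 s = 0.293944 m³
0.293944 m³ ÷ (0.00378541 m³/gal) = 77.6518 gal

77.65 gal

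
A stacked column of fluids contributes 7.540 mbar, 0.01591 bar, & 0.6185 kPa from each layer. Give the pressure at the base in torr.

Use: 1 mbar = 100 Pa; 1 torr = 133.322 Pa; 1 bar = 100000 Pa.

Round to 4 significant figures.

7.540 mbar × 100 → 754 Pa
0.01591 bar × 100000 → 1591 Pa
0.6185 kPa × 1000 → 618.5 Pa
Combined: 754 + 1591 + 618.5 = 2963.5 Pa
In torr: 2963.5 / 133.322 = 22.2281 torr

22.23 torr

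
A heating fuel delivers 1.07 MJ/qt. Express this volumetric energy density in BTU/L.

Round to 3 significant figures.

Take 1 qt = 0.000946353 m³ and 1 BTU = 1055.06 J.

1070 BTU/L

1.07 MJ/qt × 1000000 J/MJ ÷ 0.000946353 m³/qt = 1.13066×10⁹ J/m³
1.13066×10⁹ J/m³ ÷ 1055.06 J/BTU × 0.001 m³/L = 1071.65 BTU/L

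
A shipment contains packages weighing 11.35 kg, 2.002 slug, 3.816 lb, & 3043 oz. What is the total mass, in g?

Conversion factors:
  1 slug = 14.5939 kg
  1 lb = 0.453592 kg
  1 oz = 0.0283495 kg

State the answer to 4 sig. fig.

11.35 kg (already kg)
2.002 slug × 14.5939 = 29.217 kg
3.816 lb × 0.453592 = 1.73091 kg
3043 oz × 0.0283495 = 86.2675 kg
Combined: 11.35 + 29.217 + 1.73091 + 86.2675 = 128.565 kg
In g: 128.565 / 0.001 = 128565 g

1.286×10⁵ g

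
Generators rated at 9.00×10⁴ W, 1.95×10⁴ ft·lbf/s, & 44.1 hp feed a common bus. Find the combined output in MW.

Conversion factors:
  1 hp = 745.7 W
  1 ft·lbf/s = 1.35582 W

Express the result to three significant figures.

9.00×10⁴ W (already W)
1.95×10⁴ ft·lbf/s × 1.35582 = 26438.5 W
44.1 hp × 745.7 = 32885.4 W
Total: 90000 + 26438.5 + 32885.4 = 149324 W
In MW: 149324 / 1000000 = 0.149324 MW

0.149 MW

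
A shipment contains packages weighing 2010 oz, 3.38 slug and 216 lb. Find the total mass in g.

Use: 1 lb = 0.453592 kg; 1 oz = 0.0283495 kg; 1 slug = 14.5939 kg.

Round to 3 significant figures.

2.04×10⁵ g

2010 oz × 0.0283495 = 56.9825 kg
3.38 slug × 14.5939 = 49.3274 kg
216 lb × 0.453592 = 97.9759 kg
Sum: 56.9825 + 49.3274 + 97.9759 = 204.286 kg
In g: 204.286 / 0.001 = 204286 g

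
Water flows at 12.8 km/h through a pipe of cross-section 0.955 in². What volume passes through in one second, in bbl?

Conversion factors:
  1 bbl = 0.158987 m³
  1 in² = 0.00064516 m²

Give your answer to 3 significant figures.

0.0138 bbl

12.8 km/h × (1/3.6) = 3.55556 m/s
0.955 in² × 0.00064516 = 6.16128×10⁻⁴ m²
V = v × A × t = 3.55556 m/s × 6.16128×10⁻⁴ m² × 1 s = 0.00219068 m³
0.00219068 m³ ÷ (0.158987 m³/bbl) = 0.013779 bbl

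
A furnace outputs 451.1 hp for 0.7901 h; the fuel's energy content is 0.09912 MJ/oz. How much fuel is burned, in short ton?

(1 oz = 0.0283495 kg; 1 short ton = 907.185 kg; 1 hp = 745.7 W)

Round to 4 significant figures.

451.1 hp → 336385 W
0.7901 h → 2844.36 s
E = P × t = 336385 × 2844.36 = 9.568×10⁸ J
0.09912 MJ/oz → 3.49636×10⁶ J/kg
m = E / e_s = 9.568×10⁸ / 3.49636×10⁶ = 273.656 kg
In short ton: 273.656 / 907.185 = 0.301654 short ton

0.3017 short ton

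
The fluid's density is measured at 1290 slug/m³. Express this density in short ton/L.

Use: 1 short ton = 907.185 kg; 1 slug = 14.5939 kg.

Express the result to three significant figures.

0.0208 short ton/L

1290 slug/m³ × 14.5939 kg/slug = 18826.1 kg/m³
18826.1 kg/m³ ÷ 907.185 kg/short ton × 0.001 m³/L = 0.0207522 short ton/L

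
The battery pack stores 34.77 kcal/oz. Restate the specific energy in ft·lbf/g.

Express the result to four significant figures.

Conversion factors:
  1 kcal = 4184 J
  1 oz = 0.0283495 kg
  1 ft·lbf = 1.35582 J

3785 ft·lbf/g

34.77 kcal/oz × 4184 J/kcal ÷ 0.0283495 kg/oz = 5.13158×10⁶ J/kg
5.13158×10⁶ J/kg ÷ 1.35582 J/ft·lbf × 0.001 kg/g = 3784.85 ft·lbf/g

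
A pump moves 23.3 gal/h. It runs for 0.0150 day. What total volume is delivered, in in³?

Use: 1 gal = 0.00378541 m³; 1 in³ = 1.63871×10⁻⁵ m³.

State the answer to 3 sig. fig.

23.3 gal/h → 2.45×10⁻⁵ m³/s
0.0150 day → 1296 s
V = Q × t = 2.45×10⁻⁵ × 1296 = 0.031752 m³
In in³: 0.031752 / 1.63871×10⁻⁵ = 1937.62 in³

1940 in³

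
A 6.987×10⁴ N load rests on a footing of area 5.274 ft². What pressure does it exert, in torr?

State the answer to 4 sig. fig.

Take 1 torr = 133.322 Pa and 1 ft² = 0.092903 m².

5.274 ft² × 0.092903 = 0.48997 m²
P = F / A = 69870 N / 0.48997 m² = 142601 Pa
142601 Pa ÷ (133.322 Pa/torr) = 1069.6 torr

1070 torr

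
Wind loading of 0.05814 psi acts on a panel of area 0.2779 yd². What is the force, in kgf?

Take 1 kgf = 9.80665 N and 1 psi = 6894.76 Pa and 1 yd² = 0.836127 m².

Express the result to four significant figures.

0.05814 psi × 6894.76 = 400.861 Pa
0.2779 yd² × 0.836127 = 0.23236 m²
F = P × A = 400.861 Pa × 0.23236 m² = 93.1441 N
93.1441 N ÷ (9.80665 N/kgf) = 9.49805 kgf

9.498 kgf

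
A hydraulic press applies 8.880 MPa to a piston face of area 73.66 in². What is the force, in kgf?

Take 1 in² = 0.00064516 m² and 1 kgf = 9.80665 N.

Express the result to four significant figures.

4.303×10⁴ kgf

8.880 MPa × 1000000 → 8.88×10⁶ Pa
73.66 in² × 0.00064516 → 0.0475225 m²
F = P × A = 8.88×10⁶ Pa × 0.0475225 m² = 422000 N
422000 N ÷ (9.80665 N/kgf) = 43032 kgf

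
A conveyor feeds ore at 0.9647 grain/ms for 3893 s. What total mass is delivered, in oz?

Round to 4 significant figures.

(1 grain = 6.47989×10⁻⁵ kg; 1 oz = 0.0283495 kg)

8584 oz

0.9647 grain/ms → 0.0625115 kg/s
m = ṁ × t = 0.0625115 × 3893 = 243.357 kg
In oz: 243.357 / 0.0283495 = 8584.17 oz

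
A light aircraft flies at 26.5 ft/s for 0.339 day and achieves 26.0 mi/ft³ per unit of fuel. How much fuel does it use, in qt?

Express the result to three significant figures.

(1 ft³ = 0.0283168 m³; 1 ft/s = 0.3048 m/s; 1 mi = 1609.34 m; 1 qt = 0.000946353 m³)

26.5 ft/s → 8.0772 m/s
0.339 day → 29289.6 s
d = v × t = 8.0772 × 29289.6 = 236578 m
26.0 mi/ft³ → 1.47767×10⁶ m/m³
V = d / (distance per unit fuel) = 236578 / 1.47767×10⁶ = 0.160102 m³
In qt: 0.160102 / 0.000946353 = 169.178 qt

169 qt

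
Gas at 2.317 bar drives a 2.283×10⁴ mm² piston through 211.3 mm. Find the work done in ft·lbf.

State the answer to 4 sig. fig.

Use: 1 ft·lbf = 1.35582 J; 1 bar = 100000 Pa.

2.317 bar → 231700 Pa
2.283×10⁴ mm² → 0.02283 m²
F = P × A = 231700 × 0.02283 = 5289.71 N
211.3 mm → 0.2113 m
W = F × d = 5289.71 × 0.2113 = 1117.72 J
In ft·lbf: 1117.72 / 1.35582 = 824.387 ft·lbf

824.4 ft·lbf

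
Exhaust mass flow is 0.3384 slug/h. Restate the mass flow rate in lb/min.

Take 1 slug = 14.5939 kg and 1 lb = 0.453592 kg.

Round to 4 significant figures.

0.1815 lb/min

0.3384 slug/h × 14.5939 kg/slug ÷ 3600 s/h = 0.00137183 kg/s
0.00137183 kg/s ÷ 0.453592 kg/lb × 60 s/min = 0.181462 lb/min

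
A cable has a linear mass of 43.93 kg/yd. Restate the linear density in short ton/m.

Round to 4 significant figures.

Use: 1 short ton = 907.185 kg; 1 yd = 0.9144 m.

0.05296 short ton/m

43.93 kg/yd ÷ 0.9144 m/yd = 48.0424 kg/m
48.0424 kg/m ÷ 907.185 kg/short ton = 0.0529577 short ton/m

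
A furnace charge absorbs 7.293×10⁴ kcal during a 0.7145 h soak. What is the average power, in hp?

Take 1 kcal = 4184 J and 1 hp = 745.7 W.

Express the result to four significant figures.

7.293×10⁴ kcal × 4184 → 3.05139×10⁸ J
0.7145 h × 3600 → 2572.2 s
P = E / t = 3.05139×10⁸ J / 2572.2 s = 118630 W
118630 W ÷ (745.7 W/hp) = 159.085 hp

159.1 hp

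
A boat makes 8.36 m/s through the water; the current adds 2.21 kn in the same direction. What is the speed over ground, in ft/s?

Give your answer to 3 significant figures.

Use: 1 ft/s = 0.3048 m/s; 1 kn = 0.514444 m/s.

31.2 ft/s

8.36 m/s (already m/s)
2.21 kn × 0.514444 = 1.13692 m/s
Total: 8.36 + 1.13692 = 9.49692 m/s
In ft/s: 9.49692 / 0.3048 = 31.1579 ft/s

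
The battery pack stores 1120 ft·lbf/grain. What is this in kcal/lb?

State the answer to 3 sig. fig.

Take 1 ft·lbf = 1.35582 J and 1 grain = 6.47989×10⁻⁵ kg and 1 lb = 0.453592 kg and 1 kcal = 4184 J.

2540 kcal/lb

1120 ft·lbf/grain × 1.35582 J/ft·lbf ÷ 6.47989×10⁻⁵ kg/grain = 2.34343×10⁷ J/kg
2.34343×10⁷ J/kg ÷ 4184 J/kcal × 0.453592 kg/lb = 2540.54 kcal/lb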